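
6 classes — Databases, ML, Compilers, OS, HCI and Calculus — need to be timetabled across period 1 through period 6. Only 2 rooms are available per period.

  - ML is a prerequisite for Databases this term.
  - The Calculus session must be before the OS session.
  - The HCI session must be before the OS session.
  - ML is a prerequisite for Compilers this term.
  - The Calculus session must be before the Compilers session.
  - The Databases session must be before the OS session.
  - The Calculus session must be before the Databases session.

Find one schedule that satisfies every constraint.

Compilers=period 3; ML=period 1; OS=period 3; Calculus=period 1; Databases=period 2; HCI=period 2

Checking: Calculus(period 1) before Databases(period 2); ML(period 1) before Databases(period 2); HCI(period 2) before OS(period 3); ML(period 1) before Compilers(period 3); Calculus(period 1) before Compilers(period 3); Databases(period 2) before OS(period 3); Calculus(period 1) before OS(period 3); max 2 per period (cap 2).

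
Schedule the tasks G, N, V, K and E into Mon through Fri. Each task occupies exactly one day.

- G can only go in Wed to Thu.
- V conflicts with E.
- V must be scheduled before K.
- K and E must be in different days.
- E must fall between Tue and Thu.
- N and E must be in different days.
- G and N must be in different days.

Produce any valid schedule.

V=Mon; G=Wed; K=Wed; E=Tue; N=Mon

Checking: V(Mon) before K(Wed); K(Wed) != E(Tue); N(Mon) != E(Tue); V(Mon) != E(Tue); G(Wed) != N(Mon); G=Wed in [Wed,Thu]; E=Tue in [Tue,Thu].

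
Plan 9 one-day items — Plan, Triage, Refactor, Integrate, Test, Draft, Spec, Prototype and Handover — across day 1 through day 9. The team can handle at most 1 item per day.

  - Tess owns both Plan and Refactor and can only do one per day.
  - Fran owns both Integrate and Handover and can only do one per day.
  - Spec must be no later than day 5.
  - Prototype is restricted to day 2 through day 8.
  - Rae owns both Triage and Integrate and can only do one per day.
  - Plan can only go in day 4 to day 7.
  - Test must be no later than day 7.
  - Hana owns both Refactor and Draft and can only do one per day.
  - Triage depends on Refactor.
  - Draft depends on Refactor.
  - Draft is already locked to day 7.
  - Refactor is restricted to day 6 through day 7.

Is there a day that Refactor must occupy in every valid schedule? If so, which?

Refactor's window is day 6–day 7.
Draft is fixed at day 7, and Refactor can't share a day with Draft.
So Refactor must be day 6.

day 6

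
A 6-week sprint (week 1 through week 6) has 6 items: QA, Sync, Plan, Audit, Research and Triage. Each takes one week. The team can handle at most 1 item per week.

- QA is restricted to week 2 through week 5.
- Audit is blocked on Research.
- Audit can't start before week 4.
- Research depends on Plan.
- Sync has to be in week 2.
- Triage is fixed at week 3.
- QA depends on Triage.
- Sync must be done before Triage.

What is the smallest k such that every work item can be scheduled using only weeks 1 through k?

The precedence chain requires at least 3 distinct weeks.
With at most 1 per week and 6 work items, at least 6 weeks are needed.
Audit can't be placed before week 4, so the schedule must run through at least week 4.
6 works (last occupied week: week 6): for example Research -> week 5; QA -> week 4; Audit -> week 6; Plan -> week 1; Triage -> week 3; Sync -> week 2.

6 weeks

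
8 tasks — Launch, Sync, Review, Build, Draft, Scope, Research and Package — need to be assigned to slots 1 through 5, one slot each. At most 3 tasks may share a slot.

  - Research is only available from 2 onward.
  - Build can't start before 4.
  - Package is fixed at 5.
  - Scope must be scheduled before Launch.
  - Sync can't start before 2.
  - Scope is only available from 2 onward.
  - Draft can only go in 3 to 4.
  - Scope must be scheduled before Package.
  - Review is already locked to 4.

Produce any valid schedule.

Research -> 2, Draft -> 3, Scope -> 2, Launch -> 3, Build -> 4, Sync -> 2, Package -> 5, Review -> 4

Checking: Scope(2) before Launch(3); Scope(2) before Package(5); Scope=2 in [2,5]; Draft=3 in [3,4]; Sync=2 in [2,5]; Research=2 in [2,5]; Package=5 in [5,5]; Review=4 in [4,4]; Build=4 in [4,5]; max 3 per slot (cap 3).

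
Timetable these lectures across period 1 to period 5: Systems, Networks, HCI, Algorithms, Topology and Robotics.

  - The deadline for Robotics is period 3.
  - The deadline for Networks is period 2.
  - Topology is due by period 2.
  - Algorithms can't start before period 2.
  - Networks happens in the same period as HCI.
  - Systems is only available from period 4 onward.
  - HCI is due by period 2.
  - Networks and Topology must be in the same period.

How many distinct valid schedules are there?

48

Splitting on Systems: it can be period 4 (24), period 5 (24). Listing each branch's schedules as (Networks, HCI, Algorithms, Topology, Robotics) by period number:
Systems=period 4: (1,1,2,1,1) (1,1,2,1,2) (1,1,2,1,3) (1,1,3,1,1) (1,1,3,1,2) (1,1,3,1,3) (1,1,4,1,1) (1,1,4,1,2) (1,1,4,1,3) (1,1,5,1,1) (1,1,5,1,2) (1,1,5,1,3) (2,2,2,2,1) (2,2,2,2,2) (2,2,2,2,3) (2,2,3,2,1) (2,2,3,2,2) (2,2,3,2,3) (2,2,4,2,1) (2,2,4,2,2) (2,2,4,2,3) (2,2,5,2,1) (2,2,5,2,2) (2,2,5,2,3) — 24.
Systems=period 5: (1,1,2,1,1) (1,1,2,1,2) (1,1,2,1,3) (1,1,3,1,1) (1,1,3,1,2) (1,1,3,1,3) (1,1,4,1,1) (1,1,4,1,2) (1,1,4,1,3) (1,1,5,1,1) (1,1,5,1,2) (1,1,5,1,3) (2,2,2,2,1) (2,2,2,2,2) (2,2,2,2,3) (2,2,3,2,1) (2,2,3,2,2) (2,2,3,2,3) (2,2,4,2,1) (2,2,4,2,2) (2,2,4,2,3) (2,2,5,2,1) (2,2,5,2,2) (2,2,5,2,3) — 24.
Summing: 24 + 24 = 48.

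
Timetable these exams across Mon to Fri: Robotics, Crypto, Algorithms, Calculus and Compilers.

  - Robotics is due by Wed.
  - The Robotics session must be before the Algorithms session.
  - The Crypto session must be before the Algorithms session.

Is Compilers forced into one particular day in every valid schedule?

No

Compilers can be Mon (e.g. Algorithms -> Tue; Crypto -> Mon; Calculus -> Mon; Robotics -> Mon; Compilers -> Mon) or Tue (e.g. Algorithms in Tue; Robotics in Mon; Calculus in Mon; Crypto in Mon; Compilers in Tue).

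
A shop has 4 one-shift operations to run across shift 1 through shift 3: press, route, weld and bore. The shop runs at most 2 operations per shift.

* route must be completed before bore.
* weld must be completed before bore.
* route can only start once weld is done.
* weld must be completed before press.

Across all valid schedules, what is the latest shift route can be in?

shift 2

Precedence pushes route to at least shift 2; downstream work caps route at shift 2.
route at shift 2 is achievable: press=shift 2, weld=shift 1, bore=shift 3, route=shift 2.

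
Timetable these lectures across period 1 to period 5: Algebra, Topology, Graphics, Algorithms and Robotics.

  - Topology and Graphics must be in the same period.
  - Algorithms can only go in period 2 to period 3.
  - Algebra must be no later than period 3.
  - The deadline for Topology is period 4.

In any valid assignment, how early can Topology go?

period 1

Topology's own window allows nothing later than period 4.
Topology at period 1 is achievable: Topology=period 1; Algebra=period 1; Graphics=period 1; Algorithms=period 2; Robotics=period 1.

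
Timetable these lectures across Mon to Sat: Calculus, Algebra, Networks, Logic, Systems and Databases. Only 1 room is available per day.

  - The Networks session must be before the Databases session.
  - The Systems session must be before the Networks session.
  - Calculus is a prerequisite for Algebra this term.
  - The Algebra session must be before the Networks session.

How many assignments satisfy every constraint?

Splitting on Calculus: it can be Mon (10), Tue (6), Wed (2). Listing each branch's schedules as (Algebra, Networks, Logic, Systems, Databases):
Calculus=Mon: (Tue,Thu,Fri,Wed,Sat) (Tue,Thu,Sat,Wed,Fri) (Tue,Fri,Wed,Thu,Sat) (Tue,Fri,Thu,Wed,Sat) (Wed,Thu,Fri,Tue,Sat) (Wed,Thu,Sat,Tue,Fri) (Wed,Fri,Tue,Thu,Sat) (Wed,Fri,Thu,Tue,Sat) (Thu,Fri,Tue,Wed,Sat) (Thu,Fri,Wed,Tue,Sat) — 10.
Calculus=Tue: (Wed,Thu,Fri,Mon,Sat) (Wed,Thu,Sat,Mon,Fri) (Wed,Fri,Mon,Thu,Sat) (Wed,Fri,Thu,Mon,Sat) (Thu,Fri,Mon,Wed,Sat) (Thu,Fri,Wed,Mon,Sat) — 6.
Calculus=Wed: (Thu,Fri,Mon,Tue,Sat) (Thu,Fri,Tue,Mon,Sat) — 2.
Summing: 10 + 6 + 2 = 18.

18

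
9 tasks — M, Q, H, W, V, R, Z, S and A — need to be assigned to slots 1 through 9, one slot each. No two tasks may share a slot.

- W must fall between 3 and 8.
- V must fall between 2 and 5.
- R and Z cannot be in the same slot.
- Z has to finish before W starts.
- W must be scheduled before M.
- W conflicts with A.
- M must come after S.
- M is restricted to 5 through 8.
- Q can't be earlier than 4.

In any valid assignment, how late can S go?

Downstream work caps S at 7.
S at 7 is achievable: R -> 6, A -> 9, Z -> 1, V -> 2, W -> 3, H -> 5, Q -> 4, S -> 7, M -> 8.

7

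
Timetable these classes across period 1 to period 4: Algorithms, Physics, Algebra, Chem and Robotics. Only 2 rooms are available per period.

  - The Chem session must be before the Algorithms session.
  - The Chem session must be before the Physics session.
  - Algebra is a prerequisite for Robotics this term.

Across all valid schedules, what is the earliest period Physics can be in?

Precedence pushes Physics to at least period 2.
Physics at period 2 is achievable: Algorithms=period 2; Chem=period 1; Robotics=period 3; Algebra=period 1; Physics=period 2.

period 2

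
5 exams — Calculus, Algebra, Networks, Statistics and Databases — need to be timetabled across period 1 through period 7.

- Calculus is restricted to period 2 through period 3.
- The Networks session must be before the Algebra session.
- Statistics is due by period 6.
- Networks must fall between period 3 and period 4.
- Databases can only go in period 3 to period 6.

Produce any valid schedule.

Calculus=period 2, Networks=period 3, Databases=period 3, Algebra=period 4, Statistics=period 1

Checking: Networks(period 3) before Algebra(period 4); Networks=period 3 in [period 3,period 4]; Calculus=period 2 in [period 2,period 3]; Databases=period 3 in [period 3,period 6]; Statistics=period 1 in [period 1,period 6].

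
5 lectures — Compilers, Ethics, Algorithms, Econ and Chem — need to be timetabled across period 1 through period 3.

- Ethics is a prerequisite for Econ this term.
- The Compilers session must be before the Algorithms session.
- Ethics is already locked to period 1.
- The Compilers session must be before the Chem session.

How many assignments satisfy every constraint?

Splitting on Compilers: it can be period 1 (8), period 2 (2). Listing each branch's schedules as (Ethics, Algorithms, Econ, Chem) by period number:
Compilers=period 1: (1,2,2,2) (1,2,2,3) (1,2,3,2) (1,2,3,3) (1,3,2,2) (1,3,2,3) (1,3,3,2) (1,3,3,3) — 8.
Compilers=period 2: (1,3,2,3) (1,3,3,3) — 2.
Summing: 8 + 2 = 10.

10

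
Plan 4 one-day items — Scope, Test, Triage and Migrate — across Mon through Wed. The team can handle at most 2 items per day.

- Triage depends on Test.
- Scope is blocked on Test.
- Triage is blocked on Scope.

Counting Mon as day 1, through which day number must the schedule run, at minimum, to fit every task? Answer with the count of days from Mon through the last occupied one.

3

The precedence chain requires at least 3 distinct days.
With at most 2 per day and 4 tasks, at least 2 days are needed.
3 works (last occupied day: Wed): for example Triage=Wed, Migrate=Mon, Scope=Tue, Test=Mon.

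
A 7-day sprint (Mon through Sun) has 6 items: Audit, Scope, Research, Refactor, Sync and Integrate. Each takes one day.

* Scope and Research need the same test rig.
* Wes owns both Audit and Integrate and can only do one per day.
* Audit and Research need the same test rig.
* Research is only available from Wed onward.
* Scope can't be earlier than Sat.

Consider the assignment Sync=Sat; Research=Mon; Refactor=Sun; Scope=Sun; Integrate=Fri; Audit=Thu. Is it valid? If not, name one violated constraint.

Scope and Research need the same test rig — holds.
Audit and Research need the same test rig — holds.
Research is only available from Wed onward — violated.
Wes owns both Audit and Integrate and can only do one per day — holds.
Scope can't be earlier than Sat — holds.

Invalid. Research is only available from Wed onward.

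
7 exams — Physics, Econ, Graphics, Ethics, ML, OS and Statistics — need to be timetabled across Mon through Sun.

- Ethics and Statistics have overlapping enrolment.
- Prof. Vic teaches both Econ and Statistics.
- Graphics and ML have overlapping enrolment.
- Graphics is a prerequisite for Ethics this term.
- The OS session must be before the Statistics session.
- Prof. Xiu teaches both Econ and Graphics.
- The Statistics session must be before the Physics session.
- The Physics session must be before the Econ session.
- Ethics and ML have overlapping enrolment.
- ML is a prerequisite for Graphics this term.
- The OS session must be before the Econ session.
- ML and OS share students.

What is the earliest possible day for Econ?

Thu

Precedence pushes Econ to at least Thu.
Econ at Thu is achievable: Statistics in Tue, OS in Mon, Physics in Wed, Ethics in Thu, ML in Tue, Graphics in Wed, Econ in Thu.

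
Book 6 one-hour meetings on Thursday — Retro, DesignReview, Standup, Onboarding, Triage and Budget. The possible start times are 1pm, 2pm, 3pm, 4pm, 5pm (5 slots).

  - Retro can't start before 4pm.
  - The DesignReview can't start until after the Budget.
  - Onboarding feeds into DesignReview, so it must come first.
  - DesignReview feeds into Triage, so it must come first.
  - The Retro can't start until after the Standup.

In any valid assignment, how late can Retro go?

5pm

Retro is available from 4pm.
Retro at 5pm is achievable: DesignReview in 2pm; Triage in 3pm; Onboarding in 1pm; Budget in 1pm; Retro in 5pm; Standup in 1pm.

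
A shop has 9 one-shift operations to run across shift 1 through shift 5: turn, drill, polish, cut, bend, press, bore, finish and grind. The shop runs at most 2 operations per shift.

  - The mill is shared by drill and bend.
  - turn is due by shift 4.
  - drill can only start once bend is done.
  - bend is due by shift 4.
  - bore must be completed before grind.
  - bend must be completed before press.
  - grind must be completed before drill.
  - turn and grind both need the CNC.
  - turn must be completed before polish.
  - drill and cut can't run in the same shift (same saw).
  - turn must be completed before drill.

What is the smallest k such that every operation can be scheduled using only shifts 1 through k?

The precedence chain requires at least 3 distinct shifts.
With at most 2 per shift and 9 operations, at least 5 shifts are needed.
5 works (last occupied shift: shift 5): for example drill=shift 4; bore=shift 2; finish=shift 4; grind=shift 3; polish=shift 2; turn=shift 1; cut=shift 5; bend=shift 1; press=shift 3.

5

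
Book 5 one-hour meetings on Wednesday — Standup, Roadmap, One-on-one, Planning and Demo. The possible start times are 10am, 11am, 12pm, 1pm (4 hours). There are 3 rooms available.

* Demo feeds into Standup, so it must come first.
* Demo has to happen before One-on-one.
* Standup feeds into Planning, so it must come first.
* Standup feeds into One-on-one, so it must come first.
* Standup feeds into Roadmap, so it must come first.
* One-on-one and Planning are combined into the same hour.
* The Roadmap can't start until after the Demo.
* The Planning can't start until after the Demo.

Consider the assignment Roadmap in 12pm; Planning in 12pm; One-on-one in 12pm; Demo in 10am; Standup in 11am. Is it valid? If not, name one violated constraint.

The Planning can't start until after the Demo — holds.
One-on-one and Planning are combined into the same hour — holds.
Standup feeds into Roadmap, so it must come first — holds.
Standup feeds into One-on-one, so it must come first — holds.
Demo feeds into Standup, so it must come first — holds.
Demo has to happen before One-on-one — holds.
There are 3 rooms available — holds.
The Roadmap can't start until after the Demo — holds.
Standup feeds into Planning, so it must come first — holds.

Yes, all constraints hold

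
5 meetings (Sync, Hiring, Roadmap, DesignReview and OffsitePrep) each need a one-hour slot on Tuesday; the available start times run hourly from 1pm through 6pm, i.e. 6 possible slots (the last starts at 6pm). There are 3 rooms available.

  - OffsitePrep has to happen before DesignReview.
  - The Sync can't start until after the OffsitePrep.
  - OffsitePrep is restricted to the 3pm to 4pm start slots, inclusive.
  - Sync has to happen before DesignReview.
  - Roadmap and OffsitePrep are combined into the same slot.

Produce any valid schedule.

OffsitePrep in 3pm, Sync in 4pm, Hiring in 1pm, DesignReview in 5pm, Roadmap in 3pm

Checking: OffsitePrep(3pm) before DesignReview(5pm); OffsitePrep(3pm) before Sync(4pm); Sync(4pm) before DesignReview(5pm); Roadmap = OffsitePrep = 3pm; OffsitePrep=3pm in [3pm,4pm]; max 2 per slot (cap 3).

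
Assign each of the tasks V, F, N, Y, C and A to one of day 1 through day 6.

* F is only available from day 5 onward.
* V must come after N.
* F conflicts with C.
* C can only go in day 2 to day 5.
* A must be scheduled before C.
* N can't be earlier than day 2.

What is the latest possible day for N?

N is available from day 2; downstream work caps N at day 5.
N at day 5 is achievable: F -> day 5; N -> day 5; C -> day 2; A -> day 1; V -> day 6; Y -> day 1.

day 5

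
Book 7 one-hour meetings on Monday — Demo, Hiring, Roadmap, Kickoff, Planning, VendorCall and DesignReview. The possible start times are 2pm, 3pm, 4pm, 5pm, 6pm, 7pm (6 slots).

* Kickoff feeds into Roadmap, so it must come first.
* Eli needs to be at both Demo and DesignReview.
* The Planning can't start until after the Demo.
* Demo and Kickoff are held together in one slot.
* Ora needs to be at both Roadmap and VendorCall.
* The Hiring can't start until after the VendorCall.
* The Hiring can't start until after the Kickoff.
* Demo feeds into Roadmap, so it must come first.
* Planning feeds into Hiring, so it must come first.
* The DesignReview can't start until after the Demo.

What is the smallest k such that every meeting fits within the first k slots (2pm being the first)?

The precedence chain requires at least 3 distinct slots.
3 works (last occupied slot: 4pm): for example Planning=3pm; DesignReview=3pm; Kickoff=2pm; Roadmap=3pm; VendorCall=2pm; Hiring=4pm; Demo=2pm.

3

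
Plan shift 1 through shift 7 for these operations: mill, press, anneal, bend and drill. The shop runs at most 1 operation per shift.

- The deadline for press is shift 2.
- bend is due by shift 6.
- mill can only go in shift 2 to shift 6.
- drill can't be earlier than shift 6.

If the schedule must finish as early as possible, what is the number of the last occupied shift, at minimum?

6

With at most 1 per shift and 5 operations, at least 5 shifts are needed.
drill can't be placed before shift 6, so the schedule must run through at least shift 6.
6 works (last occupied shift: shift 6): for example bend=shift 4, mill=shift 2, press=shift 1, anneal=shift 3, drill=shift 6.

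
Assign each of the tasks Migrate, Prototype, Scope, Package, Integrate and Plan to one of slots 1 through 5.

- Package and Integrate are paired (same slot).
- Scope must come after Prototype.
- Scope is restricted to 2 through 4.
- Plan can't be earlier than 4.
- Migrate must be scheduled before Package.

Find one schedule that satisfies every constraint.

Integrate -> 2, Migrate -> 1, Package -> 2, Plan -> 4, Scope -> 2, Prototype -> 1

Checking: Prototype(1) before Scope(2); Migrate(1) before Package(2); Package = Integrate = 2; Plan=4 in [4,5]; Scope=2 in [2,4].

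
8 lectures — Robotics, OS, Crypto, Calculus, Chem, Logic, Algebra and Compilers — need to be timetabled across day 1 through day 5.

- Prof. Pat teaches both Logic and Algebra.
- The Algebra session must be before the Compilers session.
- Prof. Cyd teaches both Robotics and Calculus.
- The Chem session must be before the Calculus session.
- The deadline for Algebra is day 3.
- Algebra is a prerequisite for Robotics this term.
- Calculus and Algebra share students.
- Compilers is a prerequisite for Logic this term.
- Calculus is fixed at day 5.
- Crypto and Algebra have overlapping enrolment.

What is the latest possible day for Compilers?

day 4

Precedence pushes Compilers to at least day 2; downstream work caps Compilers at day 4.
Compilers at day 4 is achievable: OS=day 1, Calculus=day 5, Compilers=day 4, Robotics=day 2, Crypto=day 2, Chem=day 1, Logic=day 5, Algebra=day 1.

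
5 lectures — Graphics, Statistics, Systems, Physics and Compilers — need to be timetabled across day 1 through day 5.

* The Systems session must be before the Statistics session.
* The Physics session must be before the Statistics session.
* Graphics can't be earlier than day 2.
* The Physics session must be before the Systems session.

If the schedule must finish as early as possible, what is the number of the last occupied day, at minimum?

The precedence chain requires at least 3 distinct days.
3 works (last occupied day: day 3): for example Graphics in day 2; Compilers in day 1; Statistics in day 3; Physics in day 1; Systems in day 2.

3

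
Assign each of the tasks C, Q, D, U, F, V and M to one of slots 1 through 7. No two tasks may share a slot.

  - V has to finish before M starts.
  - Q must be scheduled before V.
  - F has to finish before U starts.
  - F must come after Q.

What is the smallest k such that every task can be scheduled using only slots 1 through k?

The precedence chain requires at least 3 distinct slots.
With at most 1 per slot and 7 tasks, at least 7 slots are needed.
7 works (last occupied slot: 7): for example V in 3; U in 4; M in 5; D in 7; F in 2; C in 6; Q in 1.

7 slots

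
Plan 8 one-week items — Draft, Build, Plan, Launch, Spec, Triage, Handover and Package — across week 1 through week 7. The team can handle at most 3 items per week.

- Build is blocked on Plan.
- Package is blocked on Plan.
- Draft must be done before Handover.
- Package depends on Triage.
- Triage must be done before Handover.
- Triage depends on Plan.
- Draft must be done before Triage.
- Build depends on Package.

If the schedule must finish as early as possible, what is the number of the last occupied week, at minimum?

4

The precedence chain requires at least 4 distinct weeks.
With at most 3 per week and 8 work items, at least 3 weeks are needed.
4 works (last occupied week: week 4): for example Handover=week 3, Launch=week 1, Triage=week 2, Draft=week 1, Build=week 4, Package=week 3, Spec=week 2, Plan=week 1.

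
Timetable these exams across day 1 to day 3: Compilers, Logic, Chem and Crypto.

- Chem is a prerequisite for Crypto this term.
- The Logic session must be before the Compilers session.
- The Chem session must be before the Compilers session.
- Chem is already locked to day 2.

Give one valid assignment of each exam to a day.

Logic in day 1, Compilers in day 3, Chem in day 2, Crypto in day 3

Checking: Logic(day 1) before Compilers(day 3); Chem(day 2) before Compilers(day 3); Chem(day 2) before Crypto(day 3); Chem=day 2 in [day 2,day 2].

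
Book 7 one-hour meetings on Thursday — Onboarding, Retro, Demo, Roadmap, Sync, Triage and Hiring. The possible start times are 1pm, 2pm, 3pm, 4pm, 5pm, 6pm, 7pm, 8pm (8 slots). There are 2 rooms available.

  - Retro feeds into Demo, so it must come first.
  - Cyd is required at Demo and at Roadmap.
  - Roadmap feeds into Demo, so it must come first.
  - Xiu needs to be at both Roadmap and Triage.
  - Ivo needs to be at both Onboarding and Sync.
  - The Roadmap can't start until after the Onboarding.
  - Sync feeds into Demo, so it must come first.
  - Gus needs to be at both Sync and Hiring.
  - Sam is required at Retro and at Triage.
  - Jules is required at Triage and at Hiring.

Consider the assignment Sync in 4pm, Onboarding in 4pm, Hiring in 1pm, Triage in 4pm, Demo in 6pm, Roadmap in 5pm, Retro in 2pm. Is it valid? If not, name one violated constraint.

Cyd is required at Demo and at Roadmap — holds.
The Roadmap can't start until after the Onboarding — holds.
Retro feeds into Demo, so it must come first — holds.
Sync feeds into Demo, so it must come first — holds.
Gus needs to be at both Sync and Hiring — holds.
Ivo needs to be at both Onboarding and Sync — violated.
Xiu needs to be at both Roadmap and Triage — holds.
There are 2 rooms available — violated.
Jules is required at Triage and at Hiring — holds.
Sam is required at Retro and at Triage — holds.
Roadmap feeds into Demo, so it must come first — holds.

No — it violates: Ivo needs to be at both Onboarding and Sync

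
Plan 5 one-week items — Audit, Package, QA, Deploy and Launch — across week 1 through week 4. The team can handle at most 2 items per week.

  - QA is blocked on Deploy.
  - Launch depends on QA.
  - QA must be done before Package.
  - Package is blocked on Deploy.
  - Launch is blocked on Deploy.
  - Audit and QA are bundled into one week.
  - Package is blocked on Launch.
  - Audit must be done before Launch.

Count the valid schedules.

1

Enumerating: Package -> week 4; Launch -> week 3; QA -> week 2; Deploy -> week 1; Audit -> week 2.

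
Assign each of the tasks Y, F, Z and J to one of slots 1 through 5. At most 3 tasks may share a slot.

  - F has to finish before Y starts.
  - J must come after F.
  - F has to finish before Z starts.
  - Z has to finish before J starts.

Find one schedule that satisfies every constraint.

F=1; Z=2; J=3; Y=2

Checking: F(1) before J(3); F(1) before Y(2); Z(2) before J(3); F(1) before Z(2); max 2 per slot (cap 3).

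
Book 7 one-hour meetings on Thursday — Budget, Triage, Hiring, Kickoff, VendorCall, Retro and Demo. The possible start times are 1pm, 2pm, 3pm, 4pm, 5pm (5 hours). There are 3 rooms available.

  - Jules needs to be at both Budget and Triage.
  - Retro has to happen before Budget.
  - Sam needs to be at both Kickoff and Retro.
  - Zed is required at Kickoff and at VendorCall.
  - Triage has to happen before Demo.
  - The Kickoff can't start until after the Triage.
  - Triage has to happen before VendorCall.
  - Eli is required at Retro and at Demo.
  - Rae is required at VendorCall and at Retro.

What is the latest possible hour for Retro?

4pm

Downstream work caps Retro at 4pm.
Retro at 4pm is achievable: Triage=1pm; VendorCall=3pm; Budget=5pm; Demo=2pm; Hiring=1pm; Kickoff=2pm; Retro=4pm.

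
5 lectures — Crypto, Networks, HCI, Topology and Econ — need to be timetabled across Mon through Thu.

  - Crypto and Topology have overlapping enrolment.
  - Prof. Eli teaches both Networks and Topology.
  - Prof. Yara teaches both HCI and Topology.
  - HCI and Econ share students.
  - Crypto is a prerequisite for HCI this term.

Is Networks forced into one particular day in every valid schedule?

Networks can be Mon (e.g. Crypto=Mon; Networks=Mon; HCI=Tue; Econ=Mon; Topology=Wed) or Tue (e.g. Topology in Wed, HCI in Tue, Econ in Mon, Networks in Tue, Crypto in Mon).

No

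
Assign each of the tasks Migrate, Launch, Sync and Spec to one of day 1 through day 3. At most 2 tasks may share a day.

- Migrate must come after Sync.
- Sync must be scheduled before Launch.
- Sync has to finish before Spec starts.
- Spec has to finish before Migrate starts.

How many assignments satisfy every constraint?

Enumerating: Migrate=day 3; Sync=day 1; Launch=day 2; Spec=day 2 | Migrate=day 3, Spec=day 2, Launch=day 3, Sync=day 1.

2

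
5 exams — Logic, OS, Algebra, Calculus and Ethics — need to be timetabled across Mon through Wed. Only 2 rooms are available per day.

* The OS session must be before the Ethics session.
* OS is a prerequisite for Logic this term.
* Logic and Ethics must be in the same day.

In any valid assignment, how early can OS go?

Mon

Downstream work caps OS at Tue.
OS at Mon is achievable: Calculus in Wed; Algebra in Mon; OS in Mon; Logic in Tue; Ethics in Tue.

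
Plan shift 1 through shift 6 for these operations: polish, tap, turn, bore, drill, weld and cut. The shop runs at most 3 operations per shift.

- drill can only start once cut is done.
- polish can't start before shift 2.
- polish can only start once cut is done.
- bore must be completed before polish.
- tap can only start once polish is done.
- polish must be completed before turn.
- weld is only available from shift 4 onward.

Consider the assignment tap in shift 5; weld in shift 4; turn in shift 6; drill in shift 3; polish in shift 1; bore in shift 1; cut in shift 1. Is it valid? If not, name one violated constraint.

polish must be completed before turn — holds.
The shop runs at most 3 operations per shift — holds.
tap can only start once polish is done — holds.
polish can't start before shift 2 — violated.
weld is only available from shift 4 onward — holds.
bore must be completed before polish — violated.
drill can only start once cut is done — holds.
polish can only start once cut is done — violated.

No — it violates: polish can't start before shift 2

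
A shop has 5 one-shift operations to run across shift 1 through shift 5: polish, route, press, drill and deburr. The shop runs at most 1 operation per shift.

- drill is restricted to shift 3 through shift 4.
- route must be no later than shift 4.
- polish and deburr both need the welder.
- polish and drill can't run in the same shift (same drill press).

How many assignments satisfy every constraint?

Splitting on polish: it can be shift 1 (8), shift 2 (8), shift 3 (4), shift 4 (4), shift 5 (12). Listing each branch's schedules as (route, press, drill, deburr) by shift number:
polish=shift 1: (2,3,4,5) (2,4,3,5) (2,5,3,4) (2,5,4,3) (3,2,4,5) (3,5,4,2) (4,2,3,5) (4,5,3,2) — 8.
polish=shift 2: (1,3,4,5) (1,4,3,5) (1,5,3,4) (1,5,4,3) (3,1,4,5) (3,5,4,1) (4,1,3,5) (4,5,3,1) — 8.
polish=shift 3: (1,2,4,5) (1,5,4,2) (2,1,4,5) (2,5,4,1) — 4.
polish=shift 4: (1,2,3,5) (1,5,3,2) (2,1,3,5) (2,5,3,1) — 4.
polish=shift 5: (1,2,3,4) (1,2,4,3) (1,3,4,2) (1,4,3,2) (2,1,3,4) (2,1,4,3) (2,3,4,1) (2,4,3,1) (3,1,4,2) (3,2,4,1) (4,1,3,2) (4,2,3,1) — 12.
Summing: 8 + 8 + 4 + 4 + 12 = 36.

36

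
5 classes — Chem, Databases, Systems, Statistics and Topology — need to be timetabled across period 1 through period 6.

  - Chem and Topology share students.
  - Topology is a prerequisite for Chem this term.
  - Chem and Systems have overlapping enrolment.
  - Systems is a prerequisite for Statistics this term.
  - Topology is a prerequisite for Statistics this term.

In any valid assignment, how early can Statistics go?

period 2

Precedence pushes Statistics to at least period 2.
Statistics at period 2 is achievable: Systems -> period 1; Chem -> period 2; Statistics -> period 2; Topology -> period 1; Databases -> period 1.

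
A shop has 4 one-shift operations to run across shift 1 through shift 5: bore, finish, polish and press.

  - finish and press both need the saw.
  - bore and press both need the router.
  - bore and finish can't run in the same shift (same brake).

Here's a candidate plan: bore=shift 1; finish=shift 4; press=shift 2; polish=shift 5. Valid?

bore and finish can't run in the same shift (same brake) — holds.
bore and press both need the router — holds.
finish and press both need the saw — holds.

Yes, all constraints hold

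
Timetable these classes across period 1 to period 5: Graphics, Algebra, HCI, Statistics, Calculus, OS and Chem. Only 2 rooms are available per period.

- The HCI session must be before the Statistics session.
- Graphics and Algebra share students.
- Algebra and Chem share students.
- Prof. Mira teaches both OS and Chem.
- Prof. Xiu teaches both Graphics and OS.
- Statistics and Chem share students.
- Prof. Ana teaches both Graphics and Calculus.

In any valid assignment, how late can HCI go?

Downstream work caps HCI at period 4.
HCI at period 4 is achievable: Chem in period 1, OS in period 3, Calculus in period 2, Algebra in period 2, Statistics in period 5, Graphics in period 1, HCI in period 4.

period 4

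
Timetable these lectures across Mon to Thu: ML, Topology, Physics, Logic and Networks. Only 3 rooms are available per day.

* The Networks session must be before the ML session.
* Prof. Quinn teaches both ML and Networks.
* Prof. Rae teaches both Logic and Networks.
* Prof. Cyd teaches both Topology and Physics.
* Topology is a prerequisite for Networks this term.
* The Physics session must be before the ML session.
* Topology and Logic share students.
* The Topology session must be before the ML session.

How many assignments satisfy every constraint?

Splitting on ML: it can be Wed (2), Thu (12). Listing each branch's schedules as (Topology, Physics, Logic, Networks):
ML=Wed: (Mon,Tue,Wed,Tue) (Mon,Tue,Thu,Tue) — 2.
ML=Thu: (Mon,Tue,Tue,Wed) (Mon,Tue,Wed,Tue) (Mon,Tue,Thu,Tue) (Mon,Tue,Thu,Wed) (Mon,Wed,Tue,Wed) (Mon,Wed,Wed,Tue) (Mon,Wed,Thu,Tue) (Mon,Wed,Thu,Wed) (Tue,Mon,Mon,Wed) (Tue,Mon,Thu,Wed) (Tue,Wed,Mon,Wed) (Tue,Wed,Thu,Wed) — 12.
Summing: 2 + 12 = 14.

14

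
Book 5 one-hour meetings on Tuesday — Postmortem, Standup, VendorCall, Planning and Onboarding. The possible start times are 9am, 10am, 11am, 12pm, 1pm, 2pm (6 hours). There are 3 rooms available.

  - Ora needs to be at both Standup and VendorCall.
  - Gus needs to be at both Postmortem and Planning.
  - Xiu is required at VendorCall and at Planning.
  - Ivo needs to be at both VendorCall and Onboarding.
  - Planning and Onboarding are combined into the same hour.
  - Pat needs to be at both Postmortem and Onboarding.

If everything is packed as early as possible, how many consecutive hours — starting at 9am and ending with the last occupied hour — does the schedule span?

2 hours

With at most 3 per hour and 5 meetings, at least 2 hours are needed.
2 works (last occupied hour: 10am): for example Onboarding -> 10am; Postmortem -> 9am; Standup -> 10am; Planning -> 10am; VendorCall -> 9am.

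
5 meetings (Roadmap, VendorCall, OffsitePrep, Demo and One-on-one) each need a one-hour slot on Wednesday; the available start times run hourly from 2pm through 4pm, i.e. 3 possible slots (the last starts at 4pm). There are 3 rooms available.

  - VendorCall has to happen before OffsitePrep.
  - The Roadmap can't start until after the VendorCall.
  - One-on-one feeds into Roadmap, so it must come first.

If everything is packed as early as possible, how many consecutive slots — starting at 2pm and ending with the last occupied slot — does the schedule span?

2

The precedence chain requires at least 2 distinct slots.
With at most 3 per slot and 5 meetings, at least 2 slots are needed.
2 works (last occupied slot: 3pm): for example Demo -> 2pm, VendorCall -> 2pm, Roadmap -> 3pm, OffsitePrep -> 3pm, One-on-one -> 2pm.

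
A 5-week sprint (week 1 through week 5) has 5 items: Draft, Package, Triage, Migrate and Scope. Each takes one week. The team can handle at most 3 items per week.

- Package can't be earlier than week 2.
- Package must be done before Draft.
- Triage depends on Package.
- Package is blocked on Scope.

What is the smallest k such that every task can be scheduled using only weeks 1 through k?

3 weeks

The precedence chain requires at least 3 distinct weeks.
With at most 3 per week and 5 tasks, at least 2 weeks are needed.
3 works (last occupied week: week 3): for example Scope=week 1, Triage=week 3, Package=week 2, Migrate=week 1, Draft=week 3.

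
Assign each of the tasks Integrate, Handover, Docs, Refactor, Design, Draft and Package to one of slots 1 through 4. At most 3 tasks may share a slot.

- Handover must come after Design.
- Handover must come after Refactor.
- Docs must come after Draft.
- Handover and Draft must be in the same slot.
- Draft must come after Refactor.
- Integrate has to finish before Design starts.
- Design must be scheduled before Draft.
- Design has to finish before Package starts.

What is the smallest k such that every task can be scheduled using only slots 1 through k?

4

The precedence chain requires at least 4 distinct slots.
With at most 3 per slot and 7 tasks, at least 3 slots are needed.
4 works (last occupied slot: 4): for example Draft in 3; Handover in 3; Refactor in 1; Docs in 4; Design in 2; Integrate in 1; Package in 3.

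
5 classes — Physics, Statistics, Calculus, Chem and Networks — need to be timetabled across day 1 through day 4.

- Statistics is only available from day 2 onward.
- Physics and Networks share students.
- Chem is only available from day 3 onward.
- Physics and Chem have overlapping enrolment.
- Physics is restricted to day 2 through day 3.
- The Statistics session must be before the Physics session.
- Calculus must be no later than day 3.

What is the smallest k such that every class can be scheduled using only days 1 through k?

The precedence chain requires at least 2 distinct days.
Chem can't be placed before day 3, so the schedule must run through at least day 3.
Could 3 days be enough, i.e. nothing placed later than day 3? No: Physics's window within 3 days is {day 2, day 3}; Statistics's window within 3 days is {day 2, day 3}; Chem's window within 3 days is {day 3}; Physics must come after Statistics (at day 2 or later) → {day 3}; Chem can't share with Physics (day 3) → nothing is left.
So 3 days is not enough.
4 works (last occupied day: day 4): for example Calculus=day 1; Physics=day 3; Statistics=day 2; Networks=day 1; Chem=day 4.

4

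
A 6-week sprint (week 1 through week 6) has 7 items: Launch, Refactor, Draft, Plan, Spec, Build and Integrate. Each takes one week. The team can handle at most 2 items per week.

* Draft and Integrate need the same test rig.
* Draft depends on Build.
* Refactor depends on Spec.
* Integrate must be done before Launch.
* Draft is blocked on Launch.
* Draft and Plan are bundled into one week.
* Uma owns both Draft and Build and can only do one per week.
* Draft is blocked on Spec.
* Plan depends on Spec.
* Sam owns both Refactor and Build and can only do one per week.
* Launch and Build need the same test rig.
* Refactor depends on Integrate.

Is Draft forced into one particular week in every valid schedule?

Draft can be week 3 (e.g. Integrate in week 1, Spec in week 2, Refactor in week 4, Draft in week 3, Plan in week 3, Launch in week 2, Build in week 1) or week 4 (e.g. Build=week 3, Draft=week 4, Launch=week 2, Integrate=week 1, Spec=week 1, Refactor=week 2, Plan=week 4).

No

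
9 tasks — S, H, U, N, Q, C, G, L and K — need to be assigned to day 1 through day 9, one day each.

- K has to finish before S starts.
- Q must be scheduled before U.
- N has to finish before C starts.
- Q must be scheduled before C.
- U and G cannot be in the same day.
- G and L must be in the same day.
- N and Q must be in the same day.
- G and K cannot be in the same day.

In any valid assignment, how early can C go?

Precedence pushes C to at least day 2.
C at day 2 is achievable: U -> day 2; S -> day 2; G -> day 3; H -> day 1; K -> day 1; Q -> day 1; L -> day 3; N -> day 1; C -> day 2.

day 2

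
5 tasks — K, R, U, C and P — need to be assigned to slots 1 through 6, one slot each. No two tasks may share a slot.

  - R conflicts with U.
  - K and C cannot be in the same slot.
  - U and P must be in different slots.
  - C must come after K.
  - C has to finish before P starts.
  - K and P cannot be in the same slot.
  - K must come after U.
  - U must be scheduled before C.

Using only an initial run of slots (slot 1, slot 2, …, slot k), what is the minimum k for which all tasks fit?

The precedence chain requires at least 4 distinct slots.
With at most 1 per slot and 5 tasks, at least 5 slots are needed.
5 works (last occupied slot: 5): for example C=3; P=4; R=5; K=2; U=1.

5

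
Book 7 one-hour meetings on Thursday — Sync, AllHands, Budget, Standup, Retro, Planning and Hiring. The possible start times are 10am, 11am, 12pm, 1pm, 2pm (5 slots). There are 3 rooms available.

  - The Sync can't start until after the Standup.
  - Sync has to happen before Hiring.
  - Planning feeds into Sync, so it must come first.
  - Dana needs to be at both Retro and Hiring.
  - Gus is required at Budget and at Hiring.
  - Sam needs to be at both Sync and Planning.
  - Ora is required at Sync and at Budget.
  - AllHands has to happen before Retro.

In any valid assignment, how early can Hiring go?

Precedence pushes Hiring to at least 12pm.
Hiring at 12pm is achievable: Standup=10am, AllHands=10am, Hiring=12pm, Planning=10am, Retro=11am, Sync=11am, Budget=1pm.

12pm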